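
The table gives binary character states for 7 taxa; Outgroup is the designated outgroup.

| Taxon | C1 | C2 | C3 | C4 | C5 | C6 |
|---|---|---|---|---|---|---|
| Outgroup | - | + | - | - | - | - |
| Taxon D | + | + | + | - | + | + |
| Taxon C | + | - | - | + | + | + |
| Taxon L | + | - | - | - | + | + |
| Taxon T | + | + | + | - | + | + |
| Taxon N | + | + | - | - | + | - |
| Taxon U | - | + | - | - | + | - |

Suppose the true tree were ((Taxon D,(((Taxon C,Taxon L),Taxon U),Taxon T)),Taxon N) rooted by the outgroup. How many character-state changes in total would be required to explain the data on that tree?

Map each character onto ((Taxon D,(((Taxon C,Taxon L),Taxon U),Taxon T)),Taxon N) (rooted by Outgroup) and count the minimum state changes it requires (Fitch parsimony):
C1: 2; C2: 1; C3: 2; C4: 1; C5: 1; C6: 2.
Total tree length = 9.

9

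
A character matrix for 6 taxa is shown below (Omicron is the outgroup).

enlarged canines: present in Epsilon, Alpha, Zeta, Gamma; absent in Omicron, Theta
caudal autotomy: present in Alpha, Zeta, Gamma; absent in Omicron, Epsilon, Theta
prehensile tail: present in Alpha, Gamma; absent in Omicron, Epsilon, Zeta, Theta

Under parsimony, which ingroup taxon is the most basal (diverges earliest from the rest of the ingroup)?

The outgroup has state 'absent' for every character, so 'present' is the derived state throughout.
enlarged canines: derived state 'present' in Alpha, Epsilon, Gamma, and Zeta only — synapomorphy for {Alpha, Epsilon, Gamma, Zeta}.
caudal autotomy (derived state 'present') is shared by Alpha, Gamma, and Zeta — a synapomorphy uniting that clade.
prehensile tail: derived state 'present' in Alpha and Gamma only — synapomorphy for {Alpha, Gamma}.
Most parsimonious ingroup topology: ((Epsilon,((Alpha,Gamma),Zeta)),Theta).
Theta is sister to the clade containing all other ingroup taxa, so it is the earliest-diverging (most basal) ingroup lineage.

Theta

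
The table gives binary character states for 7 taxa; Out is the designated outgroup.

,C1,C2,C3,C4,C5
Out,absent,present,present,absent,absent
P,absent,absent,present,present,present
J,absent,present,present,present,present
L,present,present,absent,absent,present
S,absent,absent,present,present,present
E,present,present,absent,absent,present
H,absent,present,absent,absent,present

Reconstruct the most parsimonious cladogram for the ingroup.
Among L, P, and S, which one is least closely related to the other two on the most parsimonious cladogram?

L

Character polarity is set by the outgroup: the derived state is whichever differs from the outgroup's state, so for C2, C3 the derived state is 'absent', and for the remaining characters it is 'present'.
Only E and L show the derived state 'present' for C1, supporting them as a clade.
Only P and S show the derived state 'absent' for C2, supporting them as a clade.
Only E, H, and L show the derived state 'absent' for C3, supporting them as a clade.
Only J, P, and S show the derived state 'present' for C4, supporting them as a clade.
All ingroup taxa share the derived state 'present' for C5; it defines the ingroup but does not resolve relationships within it.
Most parsimonious ingroup topology: (((P,S),J),((L,E),H)).
S and P share a more recent common ancestor with each other than either does with L, so L is the least closely related of the three.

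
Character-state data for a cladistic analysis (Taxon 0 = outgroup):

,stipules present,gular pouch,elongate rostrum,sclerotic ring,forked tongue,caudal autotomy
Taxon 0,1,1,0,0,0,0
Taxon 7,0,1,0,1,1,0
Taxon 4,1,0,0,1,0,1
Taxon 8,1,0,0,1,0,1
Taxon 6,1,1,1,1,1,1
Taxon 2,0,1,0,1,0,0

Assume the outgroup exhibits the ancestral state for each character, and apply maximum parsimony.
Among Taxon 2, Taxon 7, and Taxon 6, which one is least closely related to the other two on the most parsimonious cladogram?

Taxon 6

Character polarity is set by the outgroup: the derived state is whichever differs from the outgroup's state, so for stipules present, gular pouch the derived state is '0', and for the remaining characters it is '1'.
stipules present (derived state '0') is shared by Taxon 2 and Taxon 7 — a synapomorphy uniting that clade.
Only Taxon 4 and Taxon 8 show the derived state '0' for gular pouch, supporting them as a clade.
elongate rostrum (derived state '1') is unique to Taxon 6 (autapomorphy; uninformative for grouping).
sclerotic ring (derived state '1') is shared by all ingroup taxa — unites the whole ingroup.
forked tongue groups Taxon 6 and Taxon 7, which is incompatible with the clades supported by the remaining characters; treating it as convergent (homoplasy) costs fewer steps than any alternative tree.
caudal autotomy: derived state '1' in Taxon 4, Taxon 6, and Taxon 8 only — synapomorphy for {Taxon 4, Taxon 6, Taxon 8}.
Most parsimonious ingroup topology: ((Taxon 7,Taxon 2),((Taxon 4,Taxon 8),Taxon 6)).
Taxon 7 and Taxon 2 share a more recent common ancestor with each other than either does with Taxon 6, so Taxon 6 is the least closely related of the three.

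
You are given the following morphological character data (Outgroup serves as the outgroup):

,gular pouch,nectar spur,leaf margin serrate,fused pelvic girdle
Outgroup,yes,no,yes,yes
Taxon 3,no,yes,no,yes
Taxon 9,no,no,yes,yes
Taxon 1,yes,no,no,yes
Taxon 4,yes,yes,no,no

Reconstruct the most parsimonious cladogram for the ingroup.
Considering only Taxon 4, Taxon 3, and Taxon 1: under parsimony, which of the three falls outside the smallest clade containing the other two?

Character polarity is set by the outgroup: the derived state is whichever differs from the outgroup's state, so for gular pouch, leaf margin serrate, fused pelvic girdle the derived state is 'no', and for the remaining characters it is 'yes'.
gular pouch (state 'no') occurs in Taxon 3 and Taxon 9 but conflicts with the nesting implied by the other characters — most parsimoniously interpreted as homoplasy.
Only Taxon 3 and Taxon 4 show the derived state 'yes' for nectar spur, supporting them as a clade.
leaf margin serrate: derived state 'no' in Taxon 1, Taxon 3, and Taxon 4 only — synapomorphy for {Taxon 1, Taxon 3, Taxon 4}.
fused pelvic girdle: derived state 'no' in Taxon 4 only — an autapomorphy, so it tells us nothing about relationships among taxa.
Most parsimonious ingroup topology: (((Taxon 3,Taxon 4),Taxon 1),Taxon 9).
Taxon 4 and Taxon 3 share a more recent common ancestor with each other than either does with Taxon 1, so Taxon 1 is the least closely related of the three.

Taxon 1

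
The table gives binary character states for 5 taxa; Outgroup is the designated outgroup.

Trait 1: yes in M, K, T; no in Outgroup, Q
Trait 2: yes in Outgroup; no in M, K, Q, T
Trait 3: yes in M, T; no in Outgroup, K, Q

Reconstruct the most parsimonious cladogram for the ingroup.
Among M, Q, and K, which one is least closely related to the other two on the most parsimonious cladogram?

Q

Character polarity is set by the outgroup: the derived state is whichever differs from the outgroup's state, so for Trait 2 the derived state is 'no', and for the remaining characters it is 'yes'.
Only K, M, and T show the derived state 'yes' for Trait 1, supporting them as a clade.
Trait 2 (derived state 'no') is shared by all ingroup taxa — unites the whole ingroup.
Only M and T show the derived state 'yes' for Trait 3, supporting them as a clade.
Most parsimonious ingroup topology: (((M,T),K),Q).
M and K share a more recent common ancestor with each other than either does with Q, so Q is the least closely related of the three.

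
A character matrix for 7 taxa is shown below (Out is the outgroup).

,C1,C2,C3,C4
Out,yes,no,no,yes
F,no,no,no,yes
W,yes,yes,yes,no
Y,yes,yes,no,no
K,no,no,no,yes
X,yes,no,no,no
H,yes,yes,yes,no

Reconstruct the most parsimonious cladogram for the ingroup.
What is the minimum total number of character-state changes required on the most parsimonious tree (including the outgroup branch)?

Character polarity is set by the outgroup: the derived state is whichever differs from the outgroup's state, so for C1, C4 the derived state is 'no', and for the remaining characters it is 'yes'.
C1: derived state 'no' in F and K only — synapomorphy for {F, K}.
Only H, W, and Y show the derived state 'yes' for C2, supporting them as a clade.
Only H and W show the derived state 'yes' for C3, supporting them as a clade.
C4: derived state 'no' in H, W, X, and Y only — synapomorphy for {H, W, X, Y}.
Most parsimonious ingroup topology: ((F,K),(((W,H),Y),X)).
Changes per character on this tree: C1: 1; C2: 1; C3: 1; C4: 1.
Total = 4.

4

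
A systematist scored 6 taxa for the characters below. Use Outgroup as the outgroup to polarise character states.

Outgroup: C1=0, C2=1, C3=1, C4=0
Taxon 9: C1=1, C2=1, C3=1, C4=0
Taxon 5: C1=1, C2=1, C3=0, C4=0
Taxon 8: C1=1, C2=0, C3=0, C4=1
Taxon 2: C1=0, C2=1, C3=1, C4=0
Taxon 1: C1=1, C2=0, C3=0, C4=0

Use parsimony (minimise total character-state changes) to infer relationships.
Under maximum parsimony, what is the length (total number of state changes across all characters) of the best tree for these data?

4

Character polarity is set by the outgroup: the derived state is whichever differs from the outgroup's state, so for C2, C3 the derived state is '0', and for the remaining characters it is '1'.
Only Taxon 1, Taxon 5, Taxon 8, and Taxon 9 show the derived state '1' for C1, supporting them as a clade.
Only Taxon 1 and Taxon 8 show the derived state '0' for C2, supporting them as a clade.
C3 (derived state '0') is shared by Taxon 1, Taxon 5, and Taxon 8 — a synapomorphy uniting that clade.
C4 (derived state '1') is unique to Taxon 8 (autapomorphy; uninformative for grouping).
Most parsimonious ingroup topology: ((Taxon 9,(Taxon 5,(Taxon 8,Taxon 1))),Taxon 2).
Changes per character on this tree: C1: 1; C2: 1; C3: 1; C4: 1.
Total = 4.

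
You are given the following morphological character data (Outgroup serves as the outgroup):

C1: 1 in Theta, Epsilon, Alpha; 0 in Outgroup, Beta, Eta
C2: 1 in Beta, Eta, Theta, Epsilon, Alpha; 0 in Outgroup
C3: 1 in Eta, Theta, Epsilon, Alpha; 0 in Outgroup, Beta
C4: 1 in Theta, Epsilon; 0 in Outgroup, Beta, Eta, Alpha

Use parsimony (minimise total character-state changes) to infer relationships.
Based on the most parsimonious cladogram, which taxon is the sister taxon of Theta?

The outgroup has state '0' for every character, so '1' is the derived state throughout.
C1: derived state '1' in Alpha, Epsilon, and Theta only — synapomorphy for {Alpha, Epsilon, Theta}.
C2 (derived state '1') is shared by all ingroup taxa — unites the whole ingroup.
C3 (derived state '1') is shared by Alpha, Epsilon, Eta, and Theta — a synapomorphy uniting that clade.
C4 (derived state '1') is shared by Epsilon and Theta — a synapomorphy uniting that clade.
Most parsimonious ingroup topology: (Beta,(Eta,((Theta,Epsilon),Alpha))).
Theta and Epsilon form a cherry on this tree, so they are sister taxa.

Epsilon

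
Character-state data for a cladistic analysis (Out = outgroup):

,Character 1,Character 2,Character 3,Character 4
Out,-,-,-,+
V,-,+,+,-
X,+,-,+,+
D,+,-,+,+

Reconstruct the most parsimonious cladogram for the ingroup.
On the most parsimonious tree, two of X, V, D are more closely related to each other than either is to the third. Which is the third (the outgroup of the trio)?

Character polarity is set by the outgroup: the derived state is whichever differs from the outgroup's state, so for Character 4 the derived state is '-', and for the remaining characters it is '+'.
Only D and X show the derived state '+' for Character 1, supporting them as a clade.
Character 2: derived state '+' in V only — an autapomorphy, so it tells us nothing about relationships among taxa.
Character 3 (derived state '+') is shared by all ingroup taxa — unites the whole ingroup.
Character 4: derived state '-' in V only — an autapomorphy, so it tells us nothing about relationships among taxa.
Most parsimonious ingroup topology: (V,(X,D)).
D and X share a more recent common ancestor with each other than either does with V, so V is the least closely related of the three.

V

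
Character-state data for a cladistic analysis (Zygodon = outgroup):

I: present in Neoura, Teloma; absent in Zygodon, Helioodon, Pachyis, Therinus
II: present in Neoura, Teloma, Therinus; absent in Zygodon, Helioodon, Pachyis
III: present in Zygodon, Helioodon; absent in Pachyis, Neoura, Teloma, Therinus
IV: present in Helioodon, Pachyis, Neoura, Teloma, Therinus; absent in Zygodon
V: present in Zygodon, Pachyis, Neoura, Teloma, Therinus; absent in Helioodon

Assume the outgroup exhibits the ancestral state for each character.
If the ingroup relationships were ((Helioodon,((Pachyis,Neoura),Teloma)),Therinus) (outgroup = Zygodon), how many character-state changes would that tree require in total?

Map each character onto ((Helioodon,((Pachyis,Neoura),Teloma)),Therinus) (rooted by Zygodon) and count the minimum state changes it requires (Fitch parsimony):
I: 2; II: 3; III: 2; IV: 1; V: 1.
Total tree length = 9.

9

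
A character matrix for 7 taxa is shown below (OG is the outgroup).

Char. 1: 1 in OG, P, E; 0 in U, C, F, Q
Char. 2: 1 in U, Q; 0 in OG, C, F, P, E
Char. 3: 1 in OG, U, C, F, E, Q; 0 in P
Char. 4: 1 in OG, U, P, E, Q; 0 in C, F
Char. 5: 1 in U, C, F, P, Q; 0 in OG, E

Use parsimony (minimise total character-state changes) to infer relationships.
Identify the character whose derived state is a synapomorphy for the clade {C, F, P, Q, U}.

Character polarity is set by the outgroup: the derived state is whichever differs from the outgroup's state, so for Char. 1, Char. 3, Char. 4 the derived state is '0', and for the remaining characters it is '1'.
Char. 1: derived state '0' in C, F, Q, and U only — synapomorphy for {C, F, Q, U}.
Only Q and U show the derived state '1' for Char. 2, supporting them as a clade.
Char. 3 (derived state '0') is unique to P (autapomorphy; uninformative for grouping).
Char. 4 (derived state '0') is shared by C and F — a synapomorphy uniting that clade.
Only C, F, P, Q, and U show the derived state '1' for Char. 5, supporting them as a clade.
Most parsimonious ingroup topology: ((((U,Q),(C,F)),P),E).
The clade {C, F, P, Q, U} is supported by Char. 5: its derived state '1' occurs in exactly those taxa and in no other taxon (including the outgroup).

Char. 5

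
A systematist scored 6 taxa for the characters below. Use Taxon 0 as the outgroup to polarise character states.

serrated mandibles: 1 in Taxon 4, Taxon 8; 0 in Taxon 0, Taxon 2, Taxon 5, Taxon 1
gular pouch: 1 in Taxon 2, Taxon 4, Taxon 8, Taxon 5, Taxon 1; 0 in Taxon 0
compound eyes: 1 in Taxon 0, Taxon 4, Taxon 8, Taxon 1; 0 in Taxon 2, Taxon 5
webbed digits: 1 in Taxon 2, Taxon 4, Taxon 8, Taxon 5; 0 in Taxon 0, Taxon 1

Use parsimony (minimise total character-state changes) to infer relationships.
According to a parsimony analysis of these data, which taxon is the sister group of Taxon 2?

Character polarity is set by the outgroup: the derived state is whichever differs from the outgroup's state, so for compound eyes the derived state is '0', and for the remaining characters it is '1'.
Only Taxon 4 and Taxon 8 show the derived state '1' for serrated mandibles, supporting them as a clade.
All ingroup taxa share the derived state '1' for gular pouch; it defines the ingroup but does not resolve relationships within it.
Only Taxon 2 and Taxon 5 show the derived state '0' for compound eyes, supporting them as a clade.
Only Taxon 2, Taxon 4, Taxon 5, and Taxon 8 show the derived state '1' for webbed digits, supporting them as a clade.
Most parsimonious ingroup topology: (((Taxon 2,Taxon 5),(Taxon 4,Taxon 8)),Taxon 1).
Taxon 2 and Taxon 5 form a cherry on this tree, so they are sister taxa.

Taxon 5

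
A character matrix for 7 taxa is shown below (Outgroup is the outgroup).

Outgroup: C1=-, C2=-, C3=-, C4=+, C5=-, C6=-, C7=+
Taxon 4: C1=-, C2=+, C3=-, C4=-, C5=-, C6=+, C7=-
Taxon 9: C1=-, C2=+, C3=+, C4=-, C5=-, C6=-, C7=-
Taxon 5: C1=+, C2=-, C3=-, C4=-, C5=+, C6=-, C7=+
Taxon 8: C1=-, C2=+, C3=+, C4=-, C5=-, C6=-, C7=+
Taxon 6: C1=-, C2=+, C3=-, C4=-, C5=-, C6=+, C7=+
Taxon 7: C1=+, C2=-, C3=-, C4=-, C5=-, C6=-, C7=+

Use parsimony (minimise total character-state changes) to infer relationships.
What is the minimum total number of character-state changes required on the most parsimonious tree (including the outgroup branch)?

8

Character polarity is set by the outgroup: the derived state is whichever differs from the outgroup's state, so for C4, C7 the derived state is '-', and for the remaining characters it is '+'.
C1: derived state '+' in Taxon 5 and Taxon 7 only — synapomorphy for {Taxon 5, Taxon 7}.
Only Taxon 4, Taxon 6, Taxon 8, and Taxon 9 show the derived state '+' for C2, supporting them as a clade.
C3: derived state '+' in Taxon 8 and Taxon 9 only — synapomorphy for {Taxon 8, Taxon 9}.
All ingroup taxa share the derived state '-' for C4; it defines the ingroup but does not resolve relationships within it.
C5 (derived state '+') is unique to Taxon 5 (autapomorphy; uninformative for grouping).
C6 (derived state '+') is shared by Taxon 4 and Taxon 6 — a synapomorphy uniting that clade.
C7 groups Taxon 4 and Taxon 9, which is incompatible with the clades supported by the remaining characters; treating it as convergent (homoplasy) costs fewer steps than any alternative tree.
Most parsimonious ingroup topology: (((Taxon 4,Taxon 6),(Taxon 9,Taxon 8)),(Taxon 5,Taxon 7)).
Changes per character on this tree: C1: 1; C2: 1; C3: 1; C4: 1; C5: 1; C6: 1; C7: 2.
Total = 8.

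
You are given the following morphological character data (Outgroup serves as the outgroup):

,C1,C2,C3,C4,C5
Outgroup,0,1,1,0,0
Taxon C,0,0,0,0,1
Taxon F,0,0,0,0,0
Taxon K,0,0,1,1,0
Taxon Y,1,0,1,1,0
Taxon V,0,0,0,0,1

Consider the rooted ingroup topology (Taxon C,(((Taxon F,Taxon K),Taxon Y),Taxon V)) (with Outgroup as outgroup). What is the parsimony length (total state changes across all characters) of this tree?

9

Map each character onto (Taxon C,(((Taxon F,Taxon K),Taxon Y),Taxon V)) (rooted by Outgroup) and count the minimum state changes it requires (Fitch parsimony):
C1: 1; C2: 1; C3: 3; C4: 2; C5: 2.
Total tree length = 9.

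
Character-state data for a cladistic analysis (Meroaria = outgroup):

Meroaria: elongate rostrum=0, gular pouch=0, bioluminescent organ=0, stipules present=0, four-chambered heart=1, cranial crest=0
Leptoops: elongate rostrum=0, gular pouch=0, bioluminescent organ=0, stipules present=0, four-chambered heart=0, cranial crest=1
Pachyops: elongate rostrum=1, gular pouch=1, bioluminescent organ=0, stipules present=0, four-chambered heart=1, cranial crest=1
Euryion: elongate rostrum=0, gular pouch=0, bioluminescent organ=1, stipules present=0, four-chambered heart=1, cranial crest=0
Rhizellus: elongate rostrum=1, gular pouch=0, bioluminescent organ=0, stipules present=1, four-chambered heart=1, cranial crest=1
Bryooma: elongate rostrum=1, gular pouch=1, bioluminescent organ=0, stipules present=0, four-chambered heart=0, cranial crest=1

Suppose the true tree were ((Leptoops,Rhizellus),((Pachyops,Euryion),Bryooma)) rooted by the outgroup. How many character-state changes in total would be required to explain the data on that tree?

Map each character onto ((Leptoops,Rhizellus),((Pachyops,Euryion),Bryooma)) (rooted by Meroaria) and count the minimum state changes it requires (Fitch parsimony):
elongate rostrum: 3; gular pouch: 2; bioluminescent organ: 1; stipules present: 1; four-chambered heart: 2; cranial crest: 2.
Total tree length = 11.

11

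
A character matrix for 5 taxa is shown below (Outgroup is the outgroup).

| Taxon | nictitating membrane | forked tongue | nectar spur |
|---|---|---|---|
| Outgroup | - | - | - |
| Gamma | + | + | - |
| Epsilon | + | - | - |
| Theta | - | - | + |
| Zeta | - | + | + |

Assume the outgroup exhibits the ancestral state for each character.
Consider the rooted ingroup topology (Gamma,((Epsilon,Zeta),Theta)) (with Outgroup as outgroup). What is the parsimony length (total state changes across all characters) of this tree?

Map each character onto (Gamma,((Epsilon,Zeta),Theta)) (rooted by Outgroup) and count the minimum state changes it requires (Fitch parsimony):
nictitating membrane: 2; forked tongue: 2; nectar spur: 2.
Total tree length = 6.

6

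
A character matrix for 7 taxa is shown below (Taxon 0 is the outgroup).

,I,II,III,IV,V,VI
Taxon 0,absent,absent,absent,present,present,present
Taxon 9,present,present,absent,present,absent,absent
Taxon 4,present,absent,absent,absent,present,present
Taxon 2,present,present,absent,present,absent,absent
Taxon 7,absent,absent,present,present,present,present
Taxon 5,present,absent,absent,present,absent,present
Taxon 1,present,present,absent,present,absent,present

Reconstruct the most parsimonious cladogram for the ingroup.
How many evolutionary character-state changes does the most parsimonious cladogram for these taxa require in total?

6

Character polarity is set by the outgroup: the derived state is whichever differs from the outgroup's state, so for IV, V, VI the derived state is 'absent', and for the remaining characters it is 'present'.
I (derived state 'present') is shared by Taxon 1, Taxon 2, Taxon 4, Taxon 5, and Taxon 9 — a synapomorphy uniting that clade.
II: derived state 'present' in Taxon 1, Taxon 2, and Taxon 9 only — synapomorphy for {Taxon 1, Taxon 2, Taxon 9}.
III: derived state 'present' in Taxon 7 only — an autapomorphy, so it tells us nothing about relationships among taxa.
IV (derived state 'absent') is unique to Taxon 4 (autapomorphy; uninformative for grouping).
V (derived state 'absent') is shared by Taxon 1, Taxon 2, Taxon 5, and Taxon 9 — a synapomorphy uniting that clade.
VI (derived state 'absent') is shared by Taxon 2 and Taxon 9 — a synapomorphy uniting that clade.
Most parsimonious ingroup topology: (((((Taxon 9,Taxon 2),Taxon 1),Taxon 5),Taxon 4),Taxon 7).
Changes per character on this tree: I: 1; II: 1; III: 1; IV: 1; V: 1; VI: 1.
Total = 6.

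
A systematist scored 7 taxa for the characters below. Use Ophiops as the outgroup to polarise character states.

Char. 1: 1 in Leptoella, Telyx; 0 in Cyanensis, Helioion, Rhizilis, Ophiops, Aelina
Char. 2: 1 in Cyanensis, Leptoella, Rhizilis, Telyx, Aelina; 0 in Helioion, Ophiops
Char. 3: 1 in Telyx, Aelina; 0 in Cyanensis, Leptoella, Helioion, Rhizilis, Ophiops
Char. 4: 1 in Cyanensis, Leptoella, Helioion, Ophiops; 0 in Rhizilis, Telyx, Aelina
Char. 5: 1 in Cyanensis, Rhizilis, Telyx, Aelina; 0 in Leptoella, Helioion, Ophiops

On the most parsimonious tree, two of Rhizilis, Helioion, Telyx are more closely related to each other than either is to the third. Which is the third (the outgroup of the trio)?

Helioion

Character polarity is set by the outgroup: the derived state is whichever differs from the outgroup's state, so for Char. 4 the derived state is '0', and for the remaining characters it is '1'.
Char. 1 groups Leptoella and Telyx, which is incompatible with the clades supported by the remaining characters; treating it as convergent (homoplasy) costs fewer steps than any alternative tree.
Char. 2 (derived state '1') is shared by Aelina, Cyanensis, Leptoella, Rhizilis, and Telyx — a synapomorphy uniting that clade.
Char. 3: derived state '1' in Aelina and Telyx only — synapomorphy for {Aelina, Telyx}.
Char. 4 (derived state '0') is shared by Aelina, Rhizilis, and Telyx — a synapomorphy uniting that clade.
Char. 5 (derived state '1') is shared by Aelina, Cyanensis, Rhizilis, and Telyx — a synapomorphy uniting that clade.
Most parsimonious ingroup topology: (((((Telyx,Aelina),Rhizilis),Cyanensis),Leptoella),Helioion).
Telyx and Rhizilis share a more recent common ancestor with each other than either does with Helioion, so Helioion is the least closely related of the three.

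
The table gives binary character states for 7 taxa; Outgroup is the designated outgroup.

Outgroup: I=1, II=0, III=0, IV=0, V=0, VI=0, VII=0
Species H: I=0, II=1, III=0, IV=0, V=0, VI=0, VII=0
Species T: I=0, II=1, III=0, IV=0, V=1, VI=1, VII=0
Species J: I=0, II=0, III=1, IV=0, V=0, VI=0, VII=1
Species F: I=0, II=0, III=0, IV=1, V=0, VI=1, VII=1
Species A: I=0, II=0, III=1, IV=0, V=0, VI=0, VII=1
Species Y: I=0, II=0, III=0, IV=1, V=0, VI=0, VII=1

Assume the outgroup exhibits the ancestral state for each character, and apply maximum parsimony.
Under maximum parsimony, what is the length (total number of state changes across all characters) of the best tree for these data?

Character polarity is set by the outgroup: the derived state is whichever differs from the outgroup's state, so for I the derived state is '0', and for the remaining characters it is '1'.
All ingroup taxa share the derived state '0' for I; it defines the ingroup but does not resolve relationships within it.
II: derived state '1' in Species H and Species T only — synapomorphy for {Species H, Species T}.
Only Species A and Species J show the derived state '1' for III, supporting them as a clade.
IV (derived state '1') is shared by Species F and Species Y — a synapomorphy uniting that clade.
V: derived state '1' in Species T only — an autapomorphy, so it tells us nothing about relationships among taxa.
VI (state '1') occurs in Species F and Species T but conflicts with the nesting implied by the other characters — most parsimoniously interpreted as homoplasy.
Only Species A, Species F, Species J, and Species Y show the derived state '1' for VII, supporting them as a clade.
Most parsimonious ingroup topology: ((Species H,Species T),((Species J,Species A),(Species F,Species Y))).
Changes per character on this tree: I: 1; II: 1; III: 1; IV: 1; V: 1; VI: 2; VII: 1.
Total = 8.

8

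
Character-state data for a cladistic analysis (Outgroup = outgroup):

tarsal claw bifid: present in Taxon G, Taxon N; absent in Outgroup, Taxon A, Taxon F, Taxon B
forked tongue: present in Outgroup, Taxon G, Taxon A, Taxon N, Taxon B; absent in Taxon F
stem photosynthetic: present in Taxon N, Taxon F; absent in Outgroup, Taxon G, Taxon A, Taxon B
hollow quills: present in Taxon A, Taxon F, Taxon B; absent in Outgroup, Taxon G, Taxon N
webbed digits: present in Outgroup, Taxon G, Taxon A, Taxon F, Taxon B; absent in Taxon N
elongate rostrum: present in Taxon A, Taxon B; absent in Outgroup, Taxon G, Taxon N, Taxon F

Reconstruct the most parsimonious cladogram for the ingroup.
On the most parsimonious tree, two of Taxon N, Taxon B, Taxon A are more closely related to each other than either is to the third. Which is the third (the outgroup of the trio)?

Taxon N

Character polarity is set by the outgroup: the derived state is whichever differs from the outgroup's state, so for forked tongue, webbed digits the derived state is 'absent', and for the remaining characters it is 'present'.
Only Taxon G and Taxon N show the derived state 'present' for tarsal claw bifid, supporting them as a clade.
forked tongue (derived state 'absent') is unique to Taxon F (autapomorphy; uninformative for grouping).
stem photosynthetic groups Taxon F and Taxon N, which is incompatible with the clades supported by the remaining characters; treating it as convergent (homoplasy) costs fewer steps than any alternative tree.
hollow quills (derived state 'present') is shared by Taxon A, Taxon B, and Taxon F — a synapomorphy uniting that clade.
webbed digits (derived state 'absent') is unique to Taxon N (autapomorphy; uninformative for grouping).
Only Taxon A and Taxon B show the derived state 'present' for elongate rostrum, supporting them as a clade.
Most parsimonious ingroup topology: ((Taxon G,Taxon N),((Taxon A,Taxon B),Taxon F)).
Taxon B and Taxon A share a more recent common ancestor with each other than either does with Taxon N, so Taxon N is the least closely related of the three.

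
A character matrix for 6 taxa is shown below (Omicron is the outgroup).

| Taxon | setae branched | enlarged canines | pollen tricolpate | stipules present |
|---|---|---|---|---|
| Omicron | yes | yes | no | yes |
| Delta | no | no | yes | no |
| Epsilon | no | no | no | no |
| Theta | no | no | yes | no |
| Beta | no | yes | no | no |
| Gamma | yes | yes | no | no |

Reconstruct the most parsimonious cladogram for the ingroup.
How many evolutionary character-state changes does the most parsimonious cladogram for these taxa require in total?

4

Character polarity is set by the outgroup: the derived state is whichever differs from the outgroup's state, so for setae branched, enlarged canines, stipules present the derived state is 'no', and for the remaining characters it is 'yes'.
Only Beta, Delta, Epsilon, and Theta show the derived state 'no' for setae branched, supporting them as a clade.
enlarged canines (derived state 'no') is shared by Delta, Epsilon, and Theta — a synapomorphy uniting that clade.
pollen tricolpate: derived state 'yes' in Delta and Theta only — synapomorphy for {Delta, Theta}.
All ingroup taxa share the derived state 'no' for stipules present; it defines the ingroup but does not resolve relationships within it.
Most parsimonious ingroup topology: ((((Delta,Theta),Epsilon),Beta),Gamma).
Changes per character on this tree: setae branched: 1; enlarged canines: 1; pollen tricolpate: 1; stipules present: 1.
Total = 4.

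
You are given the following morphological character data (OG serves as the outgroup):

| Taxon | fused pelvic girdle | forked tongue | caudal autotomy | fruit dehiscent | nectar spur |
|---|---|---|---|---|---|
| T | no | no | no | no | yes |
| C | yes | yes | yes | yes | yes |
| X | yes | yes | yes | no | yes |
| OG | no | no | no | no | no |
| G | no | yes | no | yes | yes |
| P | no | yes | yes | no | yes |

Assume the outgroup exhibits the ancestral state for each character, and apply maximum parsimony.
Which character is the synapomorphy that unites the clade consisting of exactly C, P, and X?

caudal autotomy

The outgroup has state 'no' for every character, so 'yes' is the derived state throughout.
fused pelvic girdle (derived state 'yes') is shared by C and X — a synapomorphy uniting that clade.
Only C, G, P, and X show the derived state 'yes' for forked tongue, supporting them as a clade.
caudal autotomy (derived state 'yes') is shared by C, P, and X — a synapomorphy uniting that clade.
fruit dehiscent groups C and G, which is incompatible with the clades supported by the remaining characters; treating it as convergent (homoplasy) costs fewer steps than any alternative tree.
nectar spur (derived state 'yes') is shared by all ingroup taxa — unites the whole ingroup.
Most parsimonious ingroup topology: ((((X,C),P),G),T).
The clade {C, P, X} is supported by caudal autotomy: its derived state 'yes' occurs in exactly those taxa and in no other taxon (including the outgroup).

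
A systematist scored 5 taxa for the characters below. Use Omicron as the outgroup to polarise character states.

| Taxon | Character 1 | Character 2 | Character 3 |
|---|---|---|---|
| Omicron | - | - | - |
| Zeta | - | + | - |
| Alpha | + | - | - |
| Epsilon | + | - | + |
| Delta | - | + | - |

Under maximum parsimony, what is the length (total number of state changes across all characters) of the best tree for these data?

3

The outgroup has state '-' for every character, so '+' is the derived state throughout.
Character 1: derived state '+' in Alpha and Epsilon only — synapomorphy for {Alpha, Epsilon}.
Only Delta and Zeta show the derived state '+' for Character 2, supporting them as a clade.
Character 3 (derived state '+') is unique to Epsilon (autapomorphy; uninformative for grouping).
Most parsimonious ingroup topology: ((Zeta,Delta),(Alpha,Epsilon)).
Changes per character on this tree: Character 1: 1; Character 2: 1; Character 3: 1.
Total = 3.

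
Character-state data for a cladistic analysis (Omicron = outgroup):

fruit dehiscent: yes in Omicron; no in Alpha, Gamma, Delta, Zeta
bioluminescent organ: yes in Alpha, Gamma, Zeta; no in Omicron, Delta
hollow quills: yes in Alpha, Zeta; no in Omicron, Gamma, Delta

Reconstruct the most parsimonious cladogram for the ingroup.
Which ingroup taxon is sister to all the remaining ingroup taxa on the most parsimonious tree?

Character polarity is set by the outgroup: the derived state is whichever differs from the outgroup's state, so for fruit dehiscent the derived state is 'no', and for the remaining characters it is 'yes'.
All ingroup taxa share the derived state 'no' for fruit dehiscent; it defines the ingroup but does not resolve relationships within it.
Only Alpha, Gamma, and Zeta show the derived state 'yes' for bioluminescent organ, supporting them as a clade.
Only Alpha and Zeta show the derived state 'yes' for hollow quills, supporting them as a clade.
Most parsimonious ingroup topology: (((Alpha,Zeta),Gamma),Delta).
Delta is sister to the clade containing all other ingroup taxa, so it is the earliest-diverging (most basal) ingroup lineage.

Delta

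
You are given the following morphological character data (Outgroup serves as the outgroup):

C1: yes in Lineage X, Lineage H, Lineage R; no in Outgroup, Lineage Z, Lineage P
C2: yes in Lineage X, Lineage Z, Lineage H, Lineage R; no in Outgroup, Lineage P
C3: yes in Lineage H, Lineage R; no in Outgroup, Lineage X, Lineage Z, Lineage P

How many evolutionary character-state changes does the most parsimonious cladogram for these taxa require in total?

3

The outgroup has state 'no' for every character, so 'yes' is the derived state throughout.
C1: derived state 'yes' in Lineage H, Lineage R, and Lineage X only — synapomorphy for {Lineage H, Lineage R, Lineage X}.
Only Lineage H, Lineage R, Lineage X, and Lineage Z show the derived state 'yes' for C2, supporting them as a clade.
C3: derived state 'yes' in Lineage H and Lineage R only — synapomorphy for {Lineage H, Lineage R}.
Most parsimonious ingroup topology: (((Lineage X,(Lineage H,Lineage R)),Lineage Z),Lineage P).
Changes per character on this tree: C1: 1; C2: 1; C3: 1.
Total = 3.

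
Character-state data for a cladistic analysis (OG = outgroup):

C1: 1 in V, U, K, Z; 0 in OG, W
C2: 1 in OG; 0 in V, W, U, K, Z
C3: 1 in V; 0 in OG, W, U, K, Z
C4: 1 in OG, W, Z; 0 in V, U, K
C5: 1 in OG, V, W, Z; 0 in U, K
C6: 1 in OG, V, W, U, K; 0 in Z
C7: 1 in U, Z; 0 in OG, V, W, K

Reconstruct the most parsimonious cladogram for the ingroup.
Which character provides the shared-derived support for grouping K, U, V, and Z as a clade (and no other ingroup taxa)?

Character polarity is set by the outgroup: the derived state is whichever differs from the outgroup's state, so for C2, C4, C5, C6 the derived state is '0', and for the remaining characters it is '1'.
C1 (derived state '1') is shared by K, U, V, and Z — a synapomorphy uniting that clade.
C2 (derived state '0') is shared by all ingroup taxa — unites the whole ingroup.
C3: derived state '1' in V only — an autapomorphy, so it tells us nothing about relationships among taxa.
C4 (derived state '0') is shared by K, U, and V — a synapomorphy uniting that clade.
C5 (derived state '0') is shared by K and U — a synapomorphy uniting that clade.
C6 (derived state '0') is unique to Z (autapomorphy; uninformative for grouping).
C7 (state '1') occurs in U and Z but conflicts with the nesting implied by the other characters — most parsimoniously interpreted as homoplasy.
Most parsimonious ingroup topology: (((V,(U,K)),Z),W).
The clade {K, U, V, Z} is supported by C1: its derived state '1' occurs in exactly those taxa and in no other taxon (including the outgroup).

C1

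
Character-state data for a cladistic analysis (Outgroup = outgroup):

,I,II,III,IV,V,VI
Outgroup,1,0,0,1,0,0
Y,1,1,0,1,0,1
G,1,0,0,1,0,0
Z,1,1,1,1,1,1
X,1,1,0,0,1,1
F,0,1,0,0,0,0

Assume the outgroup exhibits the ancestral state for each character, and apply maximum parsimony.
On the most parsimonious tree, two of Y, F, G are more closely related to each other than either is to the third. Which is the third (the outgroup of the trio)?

G

Character polarity is set by the outgroup: the derived state is whichever differs from the outgroup's state, so for I, IV the derived state is '0', and for the remaining characters it is '1'.
I (derived state '0') is unique to F (autapomorphy; uninformative for grouping).
II: derived state '1' in F, X, Y, and Z only — synapomorphy for {F, X, Y, Z}.
III (derived state '1') is unique to Z (autapomorphy; uninformative for grouping).
IV (state '0') occurs in F and X but conflicts with the nesting implied by the other characters — most parsimoniously interpreted as homoplasy.
V: derived state '1' in X and Z only — synapomorphy for {X, Z}.
Only X, Y, and Z show the derived state '1' for VI, supporting them as a clade.
Most parsimonious ingroup topology: (((Y,(Z,X)),F),G).
F and Y share a more recent common ancestor with each other than either does with G, so G is the least closely related of the three.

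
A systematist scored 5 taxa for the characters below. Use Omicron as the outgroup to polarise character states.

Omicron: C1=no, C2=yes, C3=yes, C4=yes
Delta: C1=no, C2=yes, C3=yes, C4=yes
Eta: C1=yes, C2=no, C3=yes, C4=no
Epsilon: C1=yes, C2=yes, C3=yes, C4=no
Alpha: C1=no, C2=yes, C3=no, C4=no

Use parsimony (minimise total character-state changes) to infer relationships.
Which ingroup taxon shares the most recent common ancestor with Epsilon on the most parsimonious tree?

Character polarity is set by the outgroup: the derived state is whichever differs from the outgroup's state, so for C2, C3, C4 the derived state is 'no', and for the remaining characters it is 'yes'.
C1: derived state 'yes' in Epsilon and Eta only — synapomorphy for {Epsilon, Eta}.
C2: derived state 'no' in Eta only — an autapomorphy, so it tells us nothing about relationships among taxa.
C3 (derived state 'no') is unique to Alpha (autapomorphy; uninformative for grouping).
C4: derived state 'no' in Alpha, Epsilon, and Eta only — synapomorphy for {Alpha, Epsilon, Eta}.
Most parsimonious ingroup topology: (Delta,((Eta,Epsilon),Alpha)).
Epsilon and Eta form a cherry on this tree, so they are sister taxa.

Eta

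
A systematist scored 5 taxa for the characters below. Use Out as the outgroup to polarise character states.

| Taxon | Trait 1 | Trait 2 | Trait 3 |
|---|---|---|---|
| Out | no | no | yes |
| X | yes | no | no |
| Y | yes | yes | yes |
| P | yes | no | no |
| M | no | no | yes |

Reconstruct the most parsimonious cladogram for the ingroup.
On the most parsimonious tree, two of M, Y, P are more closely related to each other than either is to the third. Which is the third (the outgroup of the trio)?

M

Character polarity is set by the outgroup: the derived state is whichever differs from the outgroup's state, so for Trait 3 the derived state is 'no', and for the remaining characters it is 'yes'.
Trait 1: derived state 'yes' in P, X, and Y only — synapomorphy for {P, X, Y}.
Trait 2 (derived state 'yes') is unique to Y (autapomorphy; uninformative for grouping).
Trait 3: derived state 'no' in P and X only — synapomorphy for {P, X}.
Most parsimonious ingroup topology: (((X,P),Y),M).
P and Y share a more recent common ancestor with each other than either does with M, so M is the least closely related of the three.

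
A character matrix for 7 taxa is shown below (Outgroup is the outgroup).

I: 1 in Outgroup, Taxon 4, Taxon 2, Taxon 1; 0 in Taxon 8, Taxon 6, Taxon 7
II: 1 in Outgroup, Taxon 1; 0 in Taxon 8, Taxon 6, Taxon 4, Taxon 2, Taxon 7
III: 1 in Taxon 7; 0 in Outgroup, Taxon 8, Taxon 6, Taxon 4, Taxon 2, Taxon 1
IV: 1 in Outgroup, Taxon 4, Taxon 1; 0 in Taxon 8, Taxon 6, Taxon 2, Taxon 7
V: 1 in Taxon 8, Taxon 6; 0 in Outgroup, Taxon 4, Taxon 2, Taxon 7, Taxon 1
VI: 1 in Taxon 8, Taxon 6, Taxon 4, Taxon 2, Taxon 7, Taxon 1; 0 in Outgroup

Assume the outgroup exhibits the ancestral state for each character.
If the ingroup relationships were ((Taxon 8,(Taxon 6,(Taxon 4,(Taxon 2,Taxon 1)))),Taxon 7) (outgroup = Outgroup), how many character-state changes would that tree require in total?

11

Map each character onto ((Taxon 8,(Taxon 6,(Taxon 4,(Taxon 2,Taxon 1)))),Taxon 7) (rooted by Outgroup) and count the minimum state changes it requires (Fitch parsimony):
I: 2; II: 2; III: 1; IV: 3; V: 2; VI: 1.
Total tree length = 11.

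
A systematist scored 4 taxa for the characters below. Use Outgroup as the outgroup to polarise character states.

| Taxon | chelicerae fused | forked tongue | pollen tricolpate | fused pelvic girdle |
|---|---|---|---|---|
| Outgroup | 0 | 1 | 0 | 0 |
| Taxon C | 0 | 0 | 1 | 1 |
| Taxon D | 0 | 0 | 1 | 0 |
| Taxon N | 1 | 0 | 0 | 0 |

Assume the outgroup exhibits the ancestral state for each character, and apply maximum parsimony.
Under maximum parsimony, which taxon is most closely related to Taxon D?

Taxon C

Character polarity is set by the outgroup: the derived state is whichever differs from the outgroup's state, so for forked tongue the derived state is '0', and for the remaining characters it is '1'.
chelicerae fused (derived state '1') is unique to Taxon N (autapomorphy; uninformative for grouping).
forked tongue (derived state '0') is shared by all ingroup taxa — unites the whole ingroup.
pollen tricolpate: derived state '1' in Taxon C and Taxon D only — synapomorphy for {Taxon C, Taxon D}.
fused pelvic girdle: derived state '1' in Taxon C only — an autapomorphy, so it tells us nothing about relationships among taxa.
Most parsimonious ingroup topology: ((Taxon C,Taxon D),Taxon N).
Taxon D and Taxon C form a cherry on this tree, so they are sister taxa.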